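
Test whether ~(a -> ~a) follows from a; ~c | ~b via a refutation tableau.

Yes

Initial set: {a; (~c | ~b); ~~(a -> ~a)}.
(~c | ~b): β-rule — branch into ~c  //  ~b.
  branch 1 (add ~c):
    ~~(a -> ~a): β-rule — branch into ~a  //  ~a.
      branch 1.1 (add ~a):
        × closes — contains both a and ~a.
      branch 1.2 (add ~a):
        × closes — contains both a and ~a.
  branch 2 (add ~b):
    ~~(a -> ~a): β-rule — branch into ~a  //  ~a.
      branch 2.1 (add ~a):
        × closes — contains both a and ~a.
      branch 2.2 (add ~a):
        × closes — contains both a and ~a.
All 4 branches close.
Every branch closed, so the premises entail the conclusion.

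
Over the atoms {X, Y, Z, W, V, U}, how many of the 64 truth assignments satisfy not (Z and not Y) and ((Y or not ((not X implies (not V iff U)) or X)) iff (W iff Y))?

24

Initial set: {(not (Z and not Y) and ((Y or not ((not X implies (not V iff U)) or X)) iff (W iff Y)))}.
(not (Z and not Y) and ((Y or not ((not X implies (not V iff U)) or X)) iff (W iff Y))): α-rule — add not (Z and not Y), ((Y or not ((not X implies (not V iff U)) or X)) iff (W iff Y)).
not (Z and not Y): β-rule — branch into not Z  //  not not Y.
  branch 1 (add not Z):
    ((Y or not ((not X implies (not V iff U)) or X)) iff (W iff Y)): β-rule — branch into (Y or not ((not X implies (not V iff U)) or X)), (W iff Y)  //  not (Y or not ((not X implies (not V iff U)) or X)), not (W iff Y).
      branch 1.1 (add (Y or not ((not X implies (not V iff U)) or X)), (W iff Y)):
        (Y or not ((not X implies (not V iff U)) or X)): β-rule — branch into Y  //  not ((not X implies (not V iff U)) or X).
          branch 1.1.1 (add Y):
            (W iff Y): β-rule — branch into W, Y  //  not W, not Y.
              branch 1.1.1.1 (add W, Y):
                ○ open, literals {W=true, Y=true, Z=false}.
              branch 1.1.1.2 (add not W, not Y):
                × closes — contains both Y and not Y.
          branch 1.1.2 (add not ((not X implies (not V iff U)) or X)):
            not ((not X implies (not V iff U)) or X): α-rule — add not (not X implies (not V iff U)), not X.
            not (not X implies (not V iff U)): α-rule — add not X, not (not V iff U).
            (W iff Y): β-rule — branch into W, Y  //  not W, not Y.
              branch 1.1.2.1 (add W, Y):
                not (not V iff U): β-rule — branch into not V, not U  //  not not V, U.
                  branch 1.1.2.1.1 (add not V, not U):
                    ○ open, literals {U=false, V=false, W=true, X=false, Y=true, Z=false}.
                  branch 1.1.2.1.2 (add not not V, U):
                    ○ open, literals {U=true, V=true, W=true, X=false, Y=true, Z=false}.
              branch 1.1.2.2 (add not W, not Y):
                not (not V iff U): β-rule — branch into not V, not U  //  not not V, U.
                  branch 1.1.2.2.1 (add not V, not U):
                    ○ open, literals {U=false, V=false, W=false, X=false, Y=false, Z=false}.
                  branch 1.1.2.2.2 (add not not V, U):
                    ○ open, literals {U=true, V=true, W=false, X=false, Y=false, Z=false}.
      branch 1.2 (add not (Y or not ((not X implies (not V iff U)) or X)), not (W iff Y)):
        not (Y or not ((not X implies (not V iff U)) or X)): α-rule — add not Y, not not ((not X implies (not V iff U)) or X).
        not (W iff Y): β-rule — branch into W, not Y  //  not W, Y.
          branch 1.2.1 (add W, not Y):
            not not ((not X implies (not V iff U)) or X): β-rule — branch into (not X implies (not V iff U))  //  X.
              branch 1.2.1.1 (add (not X implies (not V iff U))):
                (not X implies (not V iff U)): β-rule — branch into not not X  //  (not V iff U).
                  branch 1.2.1.1.1 (add not not X):
                    ○ open, literals {W=true, X=true, Y=false, Z=false}.
                  branch 1.2.1.1.2 (add (not V iff U)):
                    (not V iff U): β-rule — branch into not V, U  //  not not V, not U.
                      branch 1.2.1.1.2.1 (add not V, U):
                        ○ open, literals {U=true, V=false, W=true, Y=false, Z=false}.
                      branch 1.2.1.1.2.2 (add not not V, not U):
                        ○ open, literals {U=false, V=true, W=true, Y=false, Z=false}.
              branch 1.2.1.2 (add X):
                ○ open, literals {W=true, X=true, Y=false, Z=false}.
          branch 1.2.2 (add not W, Y):
            × closes — contains both Y and not Y.
  branch 2 (add not not Y):
    ((Y or not ((not X implies (not V iff U)) or X)) iff (W iff Y)): β-rule — branch into (Y or not ((not X implies (not V iff U)) or X)), (W iff Y)  //  not (Y or not ((not X implies (not V iff U)) or X)), not (W iff Y).
      branch 2.1 (add (Y or not ((not X implies (not V iff U)) or X)), (W iff Y)):
        (Y or not ((not X implies (not V iff U)) or X)): β-rule — branch into Y  //  not ((not X implies (not V iff U)) or X).
          branch 2.1.1 (add Y):
            (W iff Y): β-rule — branch into W, Y  //  not W, not Y.
              branch 2.1.1.1 (add W, Y):
                ○ open, literals {W=true, Y=true}.
              branch 2.1.1.2 (add not W, not Y):
                × closes — contains both Y and not Y.
          branch 2.1.2 (add not ((not X implies (not V iff U)) or X)):
            not ((not X implies (not V iff U)) or X): α-rule — add not (not X implies (not V iff U)), not X.
            not (not X implies (not V iff U)): α-rule — add not X, not (not V iff U).
            (W iff Y): β-rule — branch into W, Y  //  not W, not Y.
              branch 2.1.2.1 (add W, Y):
                not (not V iff U): β-rule — branch into not V, not U  //  not not V, U.
                  branch 2.1.2.1.1 (add not V, not U):
                    ○ open, literals {U=false, V=false, W=true, X=false, Y=true}.
                  branch 2.1.2.1.2 (add not not V, U):
                    ○ open, literals {U=true, V=true, W=true, X=false, Y=true}.
              branch 2.1.2.2 (add not W, not Y):
                × closes — contains both Y and not Y.
      branch 2.2 (add not (Y or not ((not X implies (not V iff U)) or X)), not (W iff Y)):
        not (Y or not ((not X implies (not V iff U)) or X)): α-rule — add not Y, not not ((not X implies (not V iff U)) or X).
        × closes — contains both Y and not Y.
5 branches closed, 12 open.
Each open branch fixes some atoms; the unmentioned ones are free. Counting distinct full assignments: branch {W=true, Y=true, Z=false} (X, V, U) contributes 8 new; branch {U=false, V=false, W=true, X=false, Y=true, Z=false} (none free) contributes 0 new; branch {U=true, V=true, W=true, X=false, Y=true, Z=false} (none free) contributes 0 new; branch {U=false, V=false, W=false, X=false, Y=false, Z=false} (none free) contributes 1 new; branch {U=true, V=true, W=false, X=false, Y=false, Z=false} (none free) contributes 1 new; branch {W=true, X=true, Y=false, Z=false} (V, U) contributes 4 new; branch {U=true, V=false, W=true, Y=false, Z=false} (X) contributes 1 new; branch {U=false, V=true, W=true, Y=false, Z=false} (X) contributes 1 new; branch {W=true, X=true, Y=false, Z=false} (V, U) contributes 0 new; branch {W=true, Y=true} (X, Z, V, U) contributes 8 new; branch {U=false, V=false, W=true, X=false, Y=true} (Z) contributes 0 new; branch {U=true, V=true, W=true, X=false, Y=true} (Z) contributes 0 new. Total: 24.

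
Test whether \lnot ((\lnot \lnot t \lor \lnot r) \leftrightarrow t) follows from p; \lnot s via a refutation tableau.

Initial set: {p; \lnot s; \lnot \lnot ((\lnot \lnot t \lor \lnot r) \leftrightarrow t)}.
\lnot \lnot ((\lnot \lnot t \lor \lnot r) \leftrightarrow t): β-rule — branch into (\lnot \lnot t \lor \lnot r), t  //  \lnot (\lnot \lnot t \lor \lnot r), \lnot t.
  branch 1 (add (\lnot \lnot t \lor \lnot r), t):
    (\lnot \lnot t \lor \lnot r): β-rule — branch into \lnot \lnot t  //  \lnot r.
      branch 1.1 (add \lnot \lnot t):
        \lnot \lnot t: drop double negation, giving t.
        ○ open, literals {p=T, s=F, t=T}.
      branch 1.2 (add \lnot r):
        ○ open, literals {p=T, r=F, s=F, t=T}.
  branch 2 (add \lnot (\lnot \lnot t \lor \lnot r), \lnot t):
    \lnot (\lnot \lnot t \lor \lnot r): α-rule — add \lnot \lnot \lnot t, \lnot \lnot r.
    \lnot \lnot \lnot t: drop double negation, giving \lnot t.
    ○ open, literals {p=T, r=T, s=F, t=F}.
0 branches closed, 3 open.
An open branch gives a countermodel: p=T, s=F, t=T (unmentioned atoms arbitrary); the premises hold there but the conclusion fails.

No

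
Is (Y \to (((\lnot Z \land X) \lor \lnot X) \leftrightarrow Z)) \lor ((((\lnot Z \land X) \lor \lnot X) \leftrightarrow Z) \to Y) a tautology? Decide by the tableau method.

Valid

Assume the negation and expand:
Initial set: {\lnot ((Y \to (((\lnot Z \land X) \lor \lnot X) \leftrightarrow Z)) \lor ((((\lnot Z \land X) \lor \lnot X) \leftrightarrow Z) \to Y))}.
\lnot ((Y \to (((\lnot Z \land X) \lor \lnot X) \leftrightarrow Z)) \lor ((((\lnot Z \land X) \lor \lnot X) \leftrightarrow Z) \to Y)): α-rule — add \lnot (Y \to (((\lnot Z \land X) \lor \lnot X) \leftrightarrow Z)), \lnot ((((\lnot Z \land X) \lor \lnot X) \leftrightarrow Z) \to Y).
\lnot (Y \to (((\lnot Z \land X) \lor \lnot X) \leftrightarrow Z)): α-rule — add Y, \lnot (((\lnot Z \land X) \lor \lnot X) \leftrightarrow Z).
\lnot ((((\lnot Z \land X) \lor \lnot X) \leftrightarrow Z) \to Y): α-rule — add (((\lnot Z \land X) \lor \lnot X) \leftrightarrow Z), \lnot Y.
× closes — contains both Y and \lnot Y.
All 1 branch closes.
Every branch closed, so the negation is unsatisfiable and the formula is valid.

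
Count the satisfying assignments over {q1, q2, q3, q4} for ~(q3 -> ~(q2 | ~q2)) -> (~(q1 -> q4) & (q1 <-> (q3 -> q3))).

10

Initial set: {(~(q3 -> ~(q2 | ~q2)) -> (~(q1 -> q4) & (q1 <-> (q3 -> q3))))}.
(~(q3 -> ~(q2 | ~q2)) -> (~(q1 -> q4) & (q1 <-> (q3 -> q3)))): β-rule — branch into ~~(q3 -> ~(q2 | ~q2))  //  (~(q1 -> q4) & (q1 <-> (q3 -> q3))).
  branch 1 (add ~~(q3 -> ~(q2 | ~q2))):
    ~~(q3 -> ~(q2 | ~q2)): β-rule — branch into ~q3  //  ~(q2 | ~q2).
      branch 1.1 (add ~q3):
        ○ open, literals {q3=false}.
      branch 1.2 (add ~(q2 | ~q2)):
        ~(q2 | ~q2): α-rule — add ~q2, ~~q2.
        × closes — contains both q2 and ~q2.
  branch 2 (add (~(q1 -> q4) & (q1 <-> (q3 -> q3)))):
    (~(q1 -> q4) & (q1 <-> (q3 -> q3))): α-rule — add ~(q1 -> q4), (q1 <-> (q3 -> q3)).
    ~(q1 -> q4): α-rule — add q1, ~q4.
    (q1 <-> (q3 -> q3)): β-rule — branch into q1, (q3 -> q3)  //  ~q1, ~(q3 -> q3).
      branch 2.1 (add q1, (q3 -> q3)):
        (q3 -> q3): β-rule — branch into ~q3  //  q3.
          branch 2.1.1 (add ~q3):
            ○ open, literals {q1=true, q3=false, q4=false}.
          branch 2.1.2 (add q3):
            ○ open, literals {q1=true, q3=true, q4=false}.
      branch 2.2 (add ~q1, ~(q3 -> q3)):
        × closes — contains both q1 and ~q1.
2 branches closed, 3 open.
Each open branch fixes some atoms; the unmentioned ones are free. Counting distinct full assignments: branch {q3=false} (q1, q2, q4) contributes 8 new; branch {q1=true, q3=false, q4=false} (q2) contributes 0 new; branch {q1=true, q3=true, q4=false} (q2) contributes 2 new. Total: 10.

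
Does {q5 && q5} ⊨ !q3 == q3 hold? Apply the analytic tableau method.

No

Initial set: {T (q5 && q5); F (!q3 == q3)}.
T (q5 && q5): α-rule — add T q5, T q5.
F (!q3 == q3): β-rule — branch into T !q3, F q3  //  F !q3, T q3.
  branch 1 (add T !q3, F q3):
    ○ open, literals {q3=F, q5=T}.
  branch 2 (add F !q3, T q3):
    ○ open, literals {q3=T, q5=T}.
0 branches closed, 2 open.
An open branch gives a countermodel: q3=F, q5=T (unmentioned atoms arbitrary); the premises hold there but the conclusion fails.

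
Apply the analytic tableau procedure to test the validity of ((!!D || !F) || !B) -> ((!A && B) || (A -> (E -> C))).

Not valid

Assume the negation and expand:
Initial set: {!(((!!D || !F) || !B) -> ((!A && B) || (A -> (E -> C))))}.
!(((!!D || !F) || !B) -> ((!A && B) || (A -> (E -> C)))): α-rule — add ((!!D || !F) || !B), !((!A && B) || (A -> (E -> C))).
!((!A && B) || (A -> (E -> C))): α-rule — add !(!A && B), !(A -> (E -> C)).
!(A -> (E -> C)): α-rule — add A, !(E -> C).
!(E -> C): α-rule — add E, !C.
((!!D || !F) || !B): β-rule — branch into (!!D || !F)  //  !B.
  branch 1 (add (!!D || !F)):
    !(!A && B): β-rule — branch into !!A  //  !B.
      branch 1.1 (add !!A):
        (!!D || !F): β-rule — branch into !!D  //  !F.
          branch 1.1.1 (add !!D):
            !!D: drop double negation, giving D.
            ○ open, literals {A=true, C=false, D=true, E=true}.
          branch 1.1.2 (add !F):
            ○ open, literals {A=true, C=false, E=true, F=false}.
      branch 1.2 (add !B):
        (!!D || !F): β-rule — branch into !!D  //  !F.
          branch 1.2.1 (add !!D):
            !!D: drop double negation, giving D.
            ○ open, literals {A=true, B=false, C=false, D=true, E=true}.
          branch 1.2.2 (add !F):
            ○ open, literals {A=true, B=false, C=false, E=true, F=false}.
  branch 2 (add !B):
    !(!A && B): β-rule — branch into !!A  //  !B.
      branch 2.1 (add !!A):
        ○ open, literals {A=true, B=false, C=false, E=true}.
      branch 2.2 (add !B):
        ○ open, literals {A=true, B=false, C=false, E=true}.
0 branches closed, 6 open.
An open branch gives a countermodel: A=true, C=false, D=true, E=true (unmentioned atoms arbitrary); under it the original formula is false.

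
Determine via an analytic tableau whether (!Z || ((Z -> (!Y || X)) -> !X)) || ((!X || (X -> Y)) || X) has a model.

Initial set: {((!Z || ((Z -> (!Y || X)) -> !X)) || ((!X || (X -> Y)) || X))}.
((!Z || ((Z -> (!Y || X)) -> !X)) || ((!X || (X -> Y)) || X)): β-rule — branch into (!Z || ((Z -> (!Y || X)) -> !X))  //  ((!X || (X -> Y)) || X).
  branch 1 (add (!Z || ((Z -> (!Y || X)) -> !X))):
    (!Z || ((Z -> (!Y || X)) -> !X)): β-rule — branch into !Z  //  ((Z -> (!Y || X)) -> !X).
      branch 1.1 (add !Z):
        ○ open, literals {Z=F}.
      branch 1.2 (add ((Z -> (!Y || X)) -> !X)):
        ((Z -> (!Y || X)) -> !X): β-rule — branch into !(Z -> (!Y || X))  //  !X.
          branch 1.2.1 (add !(Z -> (!Y || X))):
            !(Z -> (!Y || X)): α-rule — add Z, !(!Y || X).
            !(!Y || X): α-rule — add !!Y, !X.
            ○ open, literals {X=F, Y=T, Z=T}.
          branch 1.2.2 (add !X):
            ○ open, literals {X=F}.
  branch 2 (add ((!X || (X -> Y)) || X)):
    ((!X || (X -> Y)) || X): β-rule — branch into (!X || (X -> Y))  //  X.
      branch 2.1 (add (!X || (X -> Y))):
        (!X || (X -> Y)): β-rule — branch into !X  //  (X -> Y).
          branch 2.1.1 (add !X):
            ○ open, literals {X=F}.
          branch 2.1.2 (add (X -> Y)):
            (X -> Y): β-rule — branch into !X  //  Y.
              branch 2.1.2.1 (add !X):
                ○ open, literals {X=F}.
              branch 2.1.2.2 (add Y):
                ○ open, literals {Y=T}.
      branch 2.2 (add X):
        ○ open, literals {X=T}.
0 branches closed, 7 open.
An open branch gives a satisfying assignment: Z=F.

Satisfiable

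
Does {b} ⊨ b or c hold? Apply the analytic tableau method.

Initial set: {b; not (b or c)}.
not (b or c): α-rule — add not b, not c.
× closes — contains both b and not b.
All 1 branch closes.
Every branch closed, so the premises entail the conclusion.

Yes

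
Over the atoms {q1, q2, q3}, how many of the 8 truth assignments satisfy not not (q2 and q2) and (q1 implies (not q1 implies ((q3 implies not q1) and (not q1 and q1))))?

4

Initial set: {T (not not (q2 and q2) and (q1 implies (not q1 implies ((q3 implies not q1) and (not q1 and q1)))))}.
T (not not (q2 and q2) and (q1 implies (not q1 implies ((q3 implies not q1) and (not q1 and q1))))): α-rule — add T not not (q2 and q2), T (q1 implies (not q1 implies ((q3 implies not q1) and (not q1 and q1)))).
T not not (q2 and q2): drop double negation, giving T (q2 and q2).
T (q2 and q2): α-rule — add T q2, T q2.
T (q1 implies (not q1 implies ((q3 implies not q1) and (not q1 and q1)))): β-rule — branch into F q1  //  T (not q1 implies ((q3 implies not q1) and (not q1 and q1))).
  branch 1 (add F q1):
    ○ open, literals {q1=false, q2=true}.
  branch 2 (add T (not q1 implies ((q3 implies not q1) and (not q1 and q1)))):
    T (not q1 implies ((q3 implies not q1) and (not q1 and q1))): β-rule — branch into F not q1  //  T ((q3 implies not q1) and (not q1 and q1)).
      branch 2.1 (add F not q1):
        ○ open, literals {q1=true, q2=true}.
      branch 2.2 (add T ((q3 implies not q1) and (not q1 and q1))):
        T ((q3 implies not q1) and (not q1 and q1)): α-rule — add T (q3 implies not q1), T (not q1 and q1).
        T (not q1 and q1): α-rule — add T not q1, T q1.
        × closes — contains both q1 and not q1.
1 branch closed, 2 open.
Each open branch fixes some atoms; the unmentioned ones are free. Counting distinct full assignments: branch {q1=false, q2=true} (q3) contributes 2 new; branch {q1=true, q2=true} (q3) contributes 2 new. Total: 4.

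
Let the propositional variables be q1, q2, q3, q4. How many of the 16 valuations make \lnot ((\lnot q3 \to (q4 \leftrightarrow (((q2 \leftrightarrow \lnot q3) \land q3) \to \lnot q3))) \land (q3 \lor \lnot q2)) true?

Initial set: {T \lnot ((\lnot q3 \to (q4 \leftrightarrow (((q2 \leftrightarrow \lnot q3) \land q3) \to \lnot q3))) \land (q3 \lor \lnot q2))}.
T \lnot ((\lnot q3 \to (q4 \leftrightarrow (((q2 \leftrightarrow \lnot q3) \land q3) \to \lnot q3))) \land (q3 \lor \lnot q2)): β-rule — branch into F (\lnot q3 \to (q4 \leftrightarrow (((q2 \leftrightarrow \lnot q3) \land q3) \to \lnot q3)))  //  F (q3 \lor \lnot q2).
  branch 1 (add F (\lnot q3 \to (q4 \leftrightarrow (((q2 \leftrightarrow \lnot q3) \land q3) \to \lnot q3)))):
    F (\lnot q3 \to (q4 \leftrightarrow (((q2 \leftrightarrow \lnot q3) \land q3) \to \lnot q3))): α-rule — add T \lnot q3, F (q4 \leftrightarrow (((q2 \leftrightarrow \lnot q3) \land q3) \to \lnot q3)).
    F (q4 \leftrightarrow (((q2 \leftrightarrow \lnot q3) \land q3) \to \lnot q3)): β-rule — branch into T q4, F (((q2 \leftrightarrow \lnot q3) \land q3) \to \lnot q3)  //  F q4, T (((q2 \leftrightarrow \lnot q3) \land q3) \to \lnot q3).
      branch 1.1 (add T q4, F (((q2 \leftrightarrow \lnot q3) \land q3) \to \lnot q3)):
        F (((q2 \leftrightarrow \lnot q3) \land q3) \to \lnot q3): α-rule — add T ((q2 \leftrightarrow \lnot q3) \land q3), F \lnot q3.
        × closes — contains both q3 and \lnot q3.
      branch 1.2 (add F q4, T (((q2 \leftrightarrow \lnot q3) \land q3) \to \lnot q3)):
        T (((q2 \leftrightarrow \lnot q3) \land q3) \to \lnot q3): β-rule — branch into F ((q2 \leftrightarrow \lnot q3) \land q3)  //  T \lnot q3.
          branch 1.2.1 (add F ((q2 \leftrightarrow \lnot q3) \land q3)):
            F ((q2 \leftrightarrow \lnot q3) \land q3): β-rule — branch into F (q2 \leftrightarrow \lnot q3)  //  F q3.
              branch 1.2.1.1 (add F (q2 \leftrightarrow \lnot q3)):
                F (q2 \leftrightarrow \lnot q3): β-rule — branch into T q2, F \lnot q3  //  F q2, T \lnot q3.
                  branch 1.2.1.1.1 (add T q2, F \lnot q3):
                    × closes — contains both q3 and \lnot q3.
                  branch 1.2.1.1.2 (add F q2, T \lnot q3):
                    ○ open, literals {q2=F, q3=F, q4=F}.
              branch 1.2.1.2 (add F q3):
                ○ open, literals {q3=F, q4=F}.
          branch 1.2.2 (add T \lnot q3):
            ○ open, literals {q3=F, q4=F}.
  branch 2 (add F (q3 \lor \lnot q2)):
    F (q3 \lor \lnot q2): α-rule — add F q3, F \lnot q2.
    ○ open, literals {q2=T, q3=F}.
2 branches closed, 4 open.
Each open branch fixes some atoms; the unmentioned ones are free. Counting distinct full assignments: branch {q2=F, q3=F, q4=F} (q1) contributes 2 new; branch {q3=F, q4=F} (q1, q2) contributes 2 new; branch {q3=F, q4=F} (q1, q2) contributes 0 new; branch {q2=T, q3=F} (q1, q4) contributes 2 new. Total: 6.

6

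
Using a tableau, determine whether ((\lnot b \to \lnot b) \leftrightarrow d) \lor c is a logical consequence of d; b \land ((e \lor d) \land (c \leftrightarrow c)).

Yes

Initial set: {d; (b \land ((e \lor d) \land (c \leftrightarrow c))); \lnot (((\lnot b \to \lnot b) \leftrightarrow d) \lor c)}.
(b \land ((e \lor d) \land (c \leftrightarrow c))): α-rule — add b, ((e \lor d) \land (c \leftrightarrow c)).
\lnot (((\lnot b \to \lnot b) \leftrightarrow d) \lor c): α-rule — add \lnot ((\lnot b \to \lnot b) \leftrightarrow d), \lnot c.
((e \lor d) \land (c \leftrightarrow c)): α-rule — add (e \lor d), (c \leftrightarrow c).
\lnot ((\lnot b \to \lnot b) \leftrightarrow d): β-rule — branch into (\lnot b \to \lnot b), \lnot d  //  \lnot (\lnot b \to \lnot b), d.
  branch 1 (add (\lnot b \to \lnot b), \lnot d):
    × closes — contains both d and \lnot d.
  branch 2 (add \lnot (\lnot b \to \lnot b), d):
    \lnot (\lnot b \to \lnot b): α-rule — add \lnot b, \lnot \lnot b.
    × closes — contains both b and \lnot b.
All 2 branches close.
Every branch closed, so the premises entail the conclusion.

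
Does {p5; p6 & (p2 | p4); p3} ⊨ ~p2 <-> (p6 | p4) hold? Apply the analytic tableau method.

Initial set: {p5; (p6 & (p2 | p4)); p3; ~(~p2 <-> (p6 | p4))}.
(p6 & (p2 | p4)): α-rule — add p6, (p2 | p4).
~(~p2 <-> (p6 | p4)): β-rule — branch into ~p2, ~(p6 | p4)  //  ~~p2, (p6 | p4).
  branch 1 (add ~p2, ~(p6 | p4)):
    ~(p6 | p4): α-rule — add ~p6, ~p4.
    × closes — contains both p6 and ~p6.
  branch 2 (add ~~p2, (p6 | p4)):
    (p2 | p4): β-rule — branch into p2  //  p4.
      branch 2.1 (add p2):
        (p6 | p4): β-rule — branch into p6  //  p4.
          branch 2.1.1 (add p6):
            ○ open, literals {p2=T, p3=T, p5=T, p6=T}.
          branch 2.1.2 (add p4):
            ○ open, literals {p2=T, p3=T, p4=T, p5=T, p6=T}.
      branch 2.2 (add p4):
        (p6 | p4): β-rule — branch into p6  //  p4.
          branch 2.2.1 (add p6):
            ○ open, literals {p2=T, p3=T, p4=T, p5=T, p6=T}.
          branch 2.2.2 (add p4):
            ○ open, literals {p2=T, p3=T, p4=T, p5=T, p6=T}.
1 branch closed, 4 open.
An open branch gives a countermodel: p2=T, p3=T, p5=T, p6=T (unmentioned atoms arbitrary); the premises hold there but the conclusion fails.

No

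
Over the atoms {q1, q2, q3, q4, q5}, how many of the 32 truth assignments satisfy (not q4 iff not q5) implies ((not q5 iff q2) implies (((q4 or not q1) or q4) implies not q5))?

28

Initial set: {T ((not q4 iff not q5) implies ((not q5 iff q2) implies (((q4 or not q1) or q4) implies not q5)))}.
T ((not q4 iff not q5) implies ((not q5 iff q2) implies (((q4 or not q1) or q4) implies not q5))): β-rule — branch into F (not q4 iff not q5)  //  T ((not q5 iff q2) implies (((q4 or not q1) or q4) implies not q5)).
  branch 1 (add F (not q4 iff not q5)):
    F (not q4 iff not q5): β-rule — branch into T not q4, F not q5  //  F not q4, T not q5.
      branch 1.1 (add T not q4, F not q5):
        ○ open, literals {q4=F, q5=T}.
      branch 1.2 (add F not q4, T not q5):
        ○ open, literals {q4=T, q5=F}.
  branch 2 (add T ((not q5 iff q2) implies (((q4 or not q1) or q4) implies not q5))):
    T ((not q5 iff q2) implies (((q4 or not q1) or q4) implies not q5)): β-rule — branch into F (not q5 iff q2)  //  T (((q4 or not q1) or q4) implies not q5).
      branch 2.1 (add F (not q5 iff q2)):
        F (not q5 iff q2): β-rule — branch into T not q5, F q2  //  F not q5, T q2.
          branch 2.1.1 (add T not q5, F q2):
            ○ open, literals {q2=F, q5=F}.
          branch 2.1.2 (add F not q5, T q2):
            ○ open, literals {q2=T, q5=T}.
      branch 2.2 (add T (((q4 or not q1) or q4) implies not q5)):
        T (((q4 or not q1) or q4) implies not q5): β-rule — branch into F ((q4 or not q1) or q4)  //  T not q5.
          branch 2.2.1 (add F ((q4 or not q1) or q4)):
            F ((q4 or not q1) or q4): α-rule — add F (q4 or not q1), F q4.
            F (q4 or not q1): α-rule — add F q4, F not q1.
            ○ open, literals {q1=T, q4=F}.
          branch 2.2.2 (add T not q5):
            ○ open, literals {q5=F}.
0 branches closed, 6 open.
Each open branch fixes some atoms; the unmentioned ones are free. Counting distinct full assignments: branch {q4=F, q5=T} (q1, q2, q3) contributes 8 new; branch {q4=T, q5=F} (q1, q2, q3) contributes 8 new; branch {q2=F, q5=F} (q1, q3, q4) contributes 4 new; branch {q2=T, q5=T} (q1, q3, q4) contributes 4 new; branch {q1=T, q4=F} (q2, q3, q5) contributes 2 new; branch {q5=F} (q1, q2, q3, q4) contributes 2 new. Total: 28.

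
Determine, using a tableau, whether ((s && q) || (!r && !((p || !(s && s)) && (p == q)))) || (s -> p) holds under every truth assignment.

Not valid

Assume the negation and expand:
Initial set: {!(((s && q) || (!r && !((p || !(s && s)) && (p == q)))) || (s -> p))}.
!(((s && q) || (!r && !((p || !(s && s)) && (p == q)))) || (s -> p)): α-rule — add !((s && q) || (!r && !((p || !(s && s)) && (p == q)))), !(s -> p).
!((s && q) || (!r && !((p || !(s && s)) && (p == q)))): α-rule — add !(s && q), !(!r && !((p || !(s && s)) && (p == q))).
!(s -> p): α-rule — add s, !p.
!(s && q): β-rule — branch into !s  //  !q.
  branch 1 (add !s):
    × closes — contains both s and !s.
  branch 2 (add !q):
    !(!r && !((p || !(s && s)) && (p == q))): β-rule — branch into !!r  //  !!((p || !(s && s)) && (p == q)).
      branch 2.1 (add !!r):
        ○ open, literals {p=F, q=F, r=T, s=T}.
      branch 2.2 (add !!((p || !(s && s)) && (p == q))):
        !!((p || !(s && s)) && (p == q)): α-rule — add (p || !(s && s)), (p == q).
        (p || !(s && s)): β-rule — branch into p  //  !(s && s).
          branch 2.2.1 (add p):
            × closes — contains both p and !p.
          branch 2.2.2 (add !(s && s)):
            (p == q): β-rule — branch into p, q  //  !p, !q.
              branch 2.2.2.1 (add p, q):
                × closes — contains both p and !p.
              branch 2.2.2.2 (add !p, !q):
                !(s && s): β-rule — branch into !s  //  !s.
                  branch 2.2.2.2.1 (add !s):
                    × closes — contains both s and !s.
                  branch 2.2.2.2.2 (add !s):
                    × closes — contains both s and !s.
5 branches closed, 1 open.
An open branch gives a countermodel: p=F, q=F, r=T, s=T (unmentioned atoms arbitrary); under it the original formula is false.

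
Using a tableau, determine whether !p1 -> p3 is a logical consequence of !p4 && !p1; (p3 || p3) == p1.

Initial set: {(!p4 && !p1); ((p3 || p3) == p1); !(!p1 -> p3)}.
(!p4 && !p1): α-rule — add !p4, !p1.
!(!p1 -> p3): α-rule — add !p1, !p3.
((p3 || p3) == p1): β-rule — branch into (p3 || p3), p1  //  !(p3 || p3), !p1.
  branch 1 (add (p3 || p3), p1):
    × closes — contains both p1 and !p1.
  branch 2 (add !(p3 || p3), !p1):
    !(p3 || p3): α-rule — add !p3, !p3.
    ○ open, literals {p1=0, p3=0, p4=0}.
1 branch closed, 1 open.
An open branch gives a countermodel: p1=0, p3=0, p4=0 (unmentioned atoms arbitrary); the premises hold there but the conclusion fails.

No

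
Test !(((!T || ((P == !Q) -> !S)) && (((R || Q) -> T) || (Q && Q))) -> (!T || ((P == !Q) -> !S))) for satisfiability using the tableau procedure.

Initial set: {!(((!T || ((P == !Q) -> !S)) && (((R || Q) -> T) || (Q && Q))) -> (!T || ((P == !Q) -> !S)))}.
!(((!T || ((P == !Q) -> !S)) && (((R || Q) -> T) || (Q && Q))) -> (!T || ((P == !Q) -> !S))): α-rule — add ((!T || ((P == !Q) -> !S)) && (((R || Q) -> T) || (Q && Q))), !(!T || ((P == !Q) -> !S)).
((!T || ((P == !Q) -> !S)) && (((R || Q) -> T) || (Q && Q))): α-rule — add (!T || ((P == !Q) -> !S)), (((R || Q) -> T) || (Q && Q)).
!(!T || ((P == !Q) -> !S)): α-rule — add !!T, !((P == !Q) -> !S).
!((P == !Q) -> !S): α-rule — add (P == !Q), !!S.
(!T || ((P == !Q) -> !S)): β-rule — branch into !T  //  ((P == !Q) -> !S).
  branch 1 (add !T):
    × closes — contains both T and !T.
  branch 2 (add ((P == !Q) -> !S)):
    (((R || Q) -> T) || (Q && Q)): β-rule — branch into ((R || Q) -> T)  //  (Q && Q).
      branch 2.1 (add ((R || Q) -> T)):
        (P == !Q): β-rule — branch into P, !Q  //  !P, !!Q.
          branch 2.1.1 (add P, !Q):
            ((P == !Q) -> !S): β-rule — branch into !(P == !Q)  //  !S.
              branch 2.1.1.1 (add !(P == !Q)):
                ((R || Q) -> T): β-rule — branch into !(R || Q)  //  T.
                  branch 2.1.1.1.1 (add !(R || Q)):
                    !(R || Q): α-rule — add !R, !Q.
                    !(P == !Q): β-rule — branch into P, !!Q  //  !P, !Q.
                      branch 2.1.1.1.1.1 (add P, !!Q):
                        × closes — contains both Q and !Q.
                      branch 2.1.1.1.1.2 (add !P, !Q):
                        × closes — contains both P and !P.
                  branch 2.1.1.1.2 (add T):
                    !(P == !Q): β-rule — branch into P, !!Q  //  !P, !Q.
                      branch 2.1.1.1.2.1 (add P, !!Q):
                        × closes — contains both Q and !Q.
                      branch 2.1.1.1.2.2 (add !P, !Q):
                        × closes — contains both P and !P.
              branch 2.1.1.2 (add !S):
                × closes — contains both S and !S.
          branch 2.1.2 (add !P, !!Q):
            ((P == !Q) -> !S): β-rule — branch into !(P == !Q)  //  !S.
              branch 2.1.2.1 (add !(P == !Q)):
                ((R || Q) -> T): β-rule — branch into !(R || Q)  //  T.
                  branch 2.1.2.1.1 (add !(R || Q)):
                    !(R || Q): α-rule — add !R, !Q.
                    × closes — contains both Q and !Q.
                  branch 2.1.2.1.2 (add T):
                    !(P == !Q): β-rule — branch into P, !!Q  //  !P, !Q.
                      branch 2.1.2.1.2.1 (add P, !!Q):
                        × closes — contains both P and !P.
                      branch 2.1.2.1.2.2 (add !P, !Q):
                        × closes — contains both Q and !Q.
              branch 2.1.2.2 (add !S):
                × closes — contains both S and !S.
      branch 2.2 (add (Q && Q)):
        (Q && Q): α-rule — add Q, Q.
        (P == !Q): β-rule — branch into P, !Q  //  !P, !!Q.
          branch 2.2.1 (add P, !Q):
            × closes — contains both Q and !Q.
          branch 2.2.2 (add !P, !!Q):
            ((P == !Q) -> !S): β-rule — branch into !(P == !Q)  //  !S.
              branch 2.2.2.1 (add !(P == !Q)):
                !(P == !Q): β-rule — branch into P, !!Q  //  !P, !Q.
                  branch 2.2.2.1.1 (add P, !!Q):
                    × closes — contains both P and !P.
                  branch 2.2.2.1.2 (add !P, !Q):
                    × closes — contains both Q and !Q.
              branch 2.2.2.2 (add !S):
                × closes — contains both S and !S.
All 14 branches close.
Every branch closed; the formula is unsatisfiable.

Unsatisfiable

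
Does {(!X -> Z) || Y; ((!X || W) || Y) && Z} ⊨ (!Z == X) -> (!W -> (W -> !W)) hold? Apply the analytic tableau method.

Initial set: {T ((!X -> Z) || Y); T (((!X || W) || Y) && Z); F ((!Z == X) -> (!W -> (W -> !W)))}.
T (((!X || W) || Y) && Z): α-rule — add T ((!X || W) || Y), T Z.
F ((!Z == X) -> (!W -> (W -> !W))): α-rule — add T (!Z == X), F (!W -> (W -> !W)).
F (!W -> (W -> !W)): α-rule — add T !W, F (W -> !W).
F (W -> !W): α-rule — add T W, F !W.
× closes — contains both W and !W.
All 1 branch closes.
Every branch closed, so the premises entail the conclusion.

Yes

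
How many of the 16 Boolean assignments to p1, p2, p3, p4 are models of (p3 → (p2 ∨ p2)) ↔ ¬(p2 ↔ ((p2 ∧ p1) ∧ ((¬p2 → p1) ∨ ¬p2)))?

Initial set: {((p3 → (p2 ∨ p2)) ↔ ¬(p2 ↔ ((p2 ∧ p1) ∧ ((¬p2 → p1) ∨ ¬p2))))}.
((p3 → (p2 ∨ p2)) ↔ ¬(p2 ↔ ((p2 ∧ p1) ∧ ((¬p2 → p1) ∨ ¬p2)))): β-rule — branch into (p3 → (p2 ∨ p2)), ¬(p2 ↔ ((p2 ∧ p1) ∧ ((¬p2 → p1) ∨ ¬p2)))  //  ¬(p3 → (p2 ∨ p2)), ¬¬(p2 ↔ ((p2 ∧ p1) ∧ ((¬p2 → p1) ∨ ¬p2))).
  branch 1 (add (p3 → (p2 ∨ p2)), ¬(p2 ↔ ((p2 ∧ p1) ∧ ((¬p2 → p1) ∨ ¬p2)))):
    (p3 → (p2 ∨ p2)): β-rule — branch into ¬p3  //  (p2 ∨ p2).
      branch 1.1 (add ¬p3):
        ¬(p2 ↔ ((p2 ∧ p1) ∧ ((¬p2 → p1) ∨ ¬p2))): β-rule — branch into p2, ¬((p2 ∧ p1) ∧ ((¬p2 → p1) ∨ ¬p2))  //  ¬p2, ((p2 ∧ p1) ∧ ((¬p2 → p1) ∨ ¬p2)).
          branch 1.1.1 (add p2, ¬((p2 ∧ p1) ∧ ((¬p2 → p1) ∨ ¬p2))):
            ¬((p2 ∧ p1) ∧ ((¬p2 → p1) ∨ ¬p2)): β-rule — branch into ¬(p2 ∧ p1)  //  ¬((¬p2 → p1) ∨ ¬p2).
              branch 1.1.1.1 (add ¬(p2 ∧ p1)):
                ¬(p2 ∧ p1): β-rule — branch into ¬p2  //  ¬p1.
                  branch 1.1.1.1.1 (add ¬p2):
                    × closes — contains both p2 and ¬p2.
                  branch 1.1.1.1.2 (add ¬p1):
                    ○ open, literals {p1=F, p2=T, p3=F}.
              branch 1.1.1.2 (add ¬((¬p2 → p1) ∨ ¬p2)):
                ¬((¬p2 → p1) ∨ ¬p2): α-rule — add ¬(¬p2 → p1), ¬¬p2.
                ¬(¬p2 → p1): α-rule — add ¬p2, ¬p1.
                × closes — contains both p2 and ¬p2.
          branch 1.1.2 (add ¬p2, ((p2 ∧ p1) ∧ ((¬p2 → p1) ∨ ¬p2))):
            ((p2 ∧ p1) ∧ ((¬p2 → p1) ∨ ¬p2)): α-rule — add (p2 ∧ p1), ((¬p2 → p1) ∨ ¬p2).
            (p2 ∧ p1): α-rule — add p2, p1.
            × closes — contains both p2 and ¬p2.
      branch 1.2 (add (p2 ∨ p2)):
        ¬(p2 ↔ ((p2 ∧ p1) ∧ ((¬p2 → p1) ∨ ¬p2))): β-rule — branch into p2, ¬((p2 ∧ p1) ∧ ((¬p2 → p1) ∨ ¬p2))  //  ¬p2, ((p2 ∧ p1) ∧ ((¬p2 → p1) ∨ ¬p2)).
          branch 1.2.1 (add p2, ¬((p2 ∧ p1) ∧ ((¬p2 → p1) ∨ ¬p2))):
            (p2 ∨ p2): β-rule — branch into p2  //  p2.
              branch 1.2.1.1 (add p2):
                ¬((p2 ∧ p1) ∧ ((¬p2 → p1) ∨ ¬p2)): β-rule — branch into ¬(p2 ∧ p1)  //  ¬((¬p2 → p1) ∨ ¬p2).
                  branch 1.2.1.1.1 (add ¬(p2 ∧ p1)):
                    ¬(p2 ∧ p1): β-rule — branch into ¬p2  //  ¬p1.
                      branch 1.2.1.1.1.1 (add ¬p2):
                        × closes — contains both p2 and ¬p2.
                      branch 1.2.1.1.1.2 (add ¬p1):
                        ○ open, literals {p1=F, p2=T}.
                  branch 1.2.1.1.2 (add ¬((¬p2 → p1) ∨ ¬p2)):
                    ¬((¬p2 → p1) ∨ ¬p2): α-rule — add ¬(¬p2 → p1), ¬¬p2.
                    ¬(¬p2 → p1): α-rule — add ¬p2, ¬p1.
                    × closes — contains both p2 and ¬p2.
              branch 1.2.1.2 (add p2):
                ¬((p2 ∧ p1) ∧ ((¬p2 → p1) ∨ ¬p2)): β-rule — branch into ¬(p2 ∧ p1)  //  ¬((¬p2 → p1) ∨ ¬p2).
                  branch 1.2.1.2.1 (add ¬(p2 ∧ p1)):
                    ¬(p2 ∧ p1): β-rule — branch into ¬p2  //  ¬p1.
                      branch 1.2.1.2.1.1 (add ¬p2):
                        × closes — contains both p2 and ¬p2.
                      branch 1.2.1.2.1.2 (add ¬p1):
                        ○ open, literals {p1=F, p2=T}.
                  branch 1.2.1.2.2 (add ¬((¬p2 → p1) ∨ ¬p2)):
                    ¬((¬p2 → p1) ∨ ¬p2): α-rule — add ¬(¬p2 → p1), ¬¬p2.
                    ¬(¬p2 → p1): α-rule — add ¬p2, ¬p1.
                    × closes — contains both p2 and ¬p2.
          branch 1.2.2 (add ¬p2, ((p2 ∧ p1) ∧ ((¬p2 → p1) ∨ ¬p2))):
            ((p2 ∧ p1) ∧ ((¬p2 → p1) ∨ ¬p2)): α-rule — add (p2 ∧ p1), ((¬p2 → p1) ∨ ¬p2).
            (p2 ∧ p1): α-rule — add p2, p1.
            × closes — contains both p2 and ¬p2.
  branch 2 (add ¬(p3 → (p2 ∨ p2)), ¬¬(p2 ↔ ((p2 ∧ p1) ∧ ((¬p2 → p1) ∨ ¬p2)))):
    ¬(p3 → (p2 ∨ p2)): α-rule — add p3, ¬(p2 ∨ p2).
    ¬(p2 ∨ p2): α-rule — add ¬p2, ¬p2.
    ¬¬(p2 ↔ ((p2 ∧ p1) ∧ ((¬p2 → p1) ∨ ¬p2))): β-rule — branch into p2, ((p2 ∧ p1) ∧ ((¬p2 → p1) ∨ ¬p2))  //  ¬p2, ¬((p2 ∧ p1) ∧ ((¬p2 → p1) ∨ ¬p2)).
      branch 2.1 (add p2, ((p2 ∧ p1) ∧ ((¬p2 → p1) ∨ ¬p2))):
        × closes — contains both p2 and ¬p2.
      branch 2.2 (add ¬p2, ¬((p2 ∧ p1) ∧ ((¬p2 → p1) ∨ ¬p2))):
        ¬((p2 ∧ p1) ∧ ((¬p2 → p1) ∨ ¬p2)): β-rule — branch into ¬(p2 ∧ p1)  //  ¬((¬p2 → p1) ∨ ¬p2).
          branch 2.2.1 (add ¬(p2 ∧ p1)):
            ¬(p2 ∧ p1): β-rule — branch into ¬p2  //  ¬p1.
              branch 2.2.1.1 (add ¬p2):
                ○ open, literals {p2=F, p3=T}.
              branch 2.2.1.2 (add ¬p1):
                ○ open, literals {p1=F, p2=F, p3=T}.
          branch 2.2.2 (add ¬((¬p2 → p1) ∨ ¬p2)):
            ¬((¬p2 → p1) ∨ ¬p2): α-rule — add ¬(¬p2 → p1), ¬¬p2.
            × closes — contains both p2 and ¬p2.
10 branches closed, 5 open.
Each open branch fixes some atoms; the unmentioned ones are free. Counting distinct full assignments: branch {p1=F, p2=T, p3=F} (p4) contributes 2 new; branch {p1=F, p2=T} (p3, p4) contributes 2 new; branch {p1=F, p2=T} (p3, p4) contributes 0 new; branch {p2=F, p3=T} (p1, p4) contributes 4 new; branch {p1=F, p2=F, p3=T} (p4) contributes 0 new. Total: 8.

8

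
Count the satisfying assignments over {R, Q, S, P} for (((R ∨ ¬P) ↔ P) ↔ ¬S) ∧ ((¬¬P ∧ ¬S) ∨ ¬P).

Initial set: {((((R ∨ ¬P) ↔ P) ↔ ¬S) ∧ ((¬¬P ∧ ¬S) ∨ ¬P))}.
((((R ∨ ¬P) ↔ P) ↔ ¬S) ∧ ((¬¬P ∧ ¬S) ∨ ¬P)): α-rule — add (((R ∨ ¬P) ↔ P) ↔ ¬S), ((¬¬P ∧ ¬S) ∨ ¬P).
(((R ∨ ¬P) ↔ P) ↔ ¬S): β-rule — branch into ((R ∨ ¬P) ↔ P), ¬S  //  ¬((R ∨ ¬P) ↔ P), ¬¬S.
  branch 1 (add ((R ∨ ¬P) ↔ P), ¬S):
    ((¬¬P ∧ ¬S) ∨ ¬P): β-rule — branch into (¬¬P ∧ ¬S)  //  ¬P.
      branch 1.1 (add (¬¬P ∧ ¬S)):
        (¬¬P ∧ ¬S): α-rule — add ¬¬P, ¬S.
        ¬¬P: drop double negation, giving P.
        ((R ∨ ¬P) ↔ P): β-rule — branch into (R ∨ ¬P), P  //  ¬(R ∨ ¬P), ¬P.
          branch 1.1.1 (add (R ∨ ¬P), P):
            (R ∨ ¬P): β-rule — branch into R  //  ¬P.
              branch 1.1.1.1 (add R):
                ○ open, literals {P=1, R=1, S=0}.
              branch 1.1.1.2 (add ¬P):
                × closes — contains both P and ¬P.
          branch 1.1.2 (add ¬(R ∨ ¬P), ¬P):
            × closes — contains both P and ¬P.
      branch 1.2 (add ¬P):
        ((R ∨ ¬P) ↔ P): β-rule — branch into (R ∨ ¬P), P  //  ¬(R ∨ ¬P), ¬P.
          branch 1.2.1 (add (R ∨ ¬P), P):
            × closes — contains both P and ¬P.
          branch 1.2.2 (add ¬(R ∨ ¬P), ¬P):
            ¬(R ∨ ¬P): α-rule — add ¬R, ¬¬P.
            × closes — contains both P and ¬P.
  branch 2 (add ¬((R ∨ ¬P) ↔ P), ¬¬S):
    ((¬¬P ∧ ¬S) ∨ ¬P): β-rule — branch into (¬¬P ∧ ¬S)  //  ¬P.
      branch 2.1 (add (¬¬P ∧ ¬S)):
        (¬¬P ∧ ¬S): α-rule — add ¬¬P, ¬S.
        × closes — contains both S and ¬S.
      branch 2.2 (add ¬P):
        ¬((R ∨ ¬P) ↔ P): β-rule — branch into (R ∨ ¬P), ¬P  //  ¬(R ∨ ¬P), P.
          branch 2.2.1 (add (R ∨ ¬P), ¬P):
            (R ∨ ¬P): β-rule — branch into R  //  ¬P.
              branch 2.2.1.1 (add R):
                ○ open, literals {P=0, R=1, S=1}.
              branch 2.2.1.2 (add ¬P):
                ○ open, literals {P=0, S=1}.
          branch 2.2.2 (add ¬(R ∨ ¬P), P):
            × closes — contains both P and ¬P.
6 branches closed, 3 open.
Each open branch fixes some atoms; the unmentioned ones are free. Counting distinct full assignments: branch {P=1, R=1, S=0} (Q) contributes 2 new; branch {P=0, R=1, S=1} (Q) contributes 2 new; branch {P=0, S=1} (R, Q) contributes 2 new. Total: 6.

6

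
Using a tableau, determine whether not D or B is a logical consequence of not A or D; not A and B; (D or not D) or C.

Yes

Initial set: {T (not A or D); T (not A and B); T ((D or not D) or C); F (not D or B)}.
T (not A and B): α-rule — add T not A, T B.
F (not D or B): α-rule — add F not D, F B.
× closes — contains both B and not B.
All 1 branch closes.
Every branch closed, so the premises entail the conclusion.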